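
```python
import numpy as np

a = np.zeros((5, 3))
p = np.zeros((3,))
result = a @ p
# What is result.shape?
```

(5,)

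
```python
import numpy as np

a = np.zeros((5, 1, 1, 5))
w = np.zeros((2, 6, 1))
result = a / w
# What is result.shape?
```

(5, 2, 6, 5)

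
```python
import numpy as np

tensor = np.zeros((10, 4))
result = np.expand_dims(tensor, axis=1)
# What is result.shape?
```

(10, 1, 4)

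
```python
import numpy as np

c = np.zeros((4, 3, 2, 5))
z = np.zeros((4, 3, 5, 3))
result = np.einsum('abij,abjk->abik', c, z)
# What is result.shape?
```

(4, 3, 2, 3)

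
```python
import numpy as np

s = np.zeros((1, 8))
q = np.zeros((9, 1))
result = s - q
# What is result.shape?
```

(9, 8)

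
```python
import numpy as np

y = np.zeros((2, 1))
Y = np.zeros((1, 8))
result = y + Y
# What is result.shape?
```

(2, 8)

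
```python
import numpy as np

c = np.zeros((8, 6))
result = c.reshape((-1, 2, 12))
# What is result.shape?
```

(2, 2, 12)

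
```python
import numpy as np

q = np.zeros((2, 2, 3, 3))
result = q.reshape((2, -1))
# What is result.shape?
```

(2, 18)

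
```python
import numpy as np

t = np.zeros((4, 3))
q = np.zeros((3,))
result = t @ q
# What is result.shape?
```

(4,)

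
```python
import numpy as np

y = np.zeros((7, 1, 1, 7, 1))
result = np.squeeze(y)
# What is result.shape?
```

(7, 7)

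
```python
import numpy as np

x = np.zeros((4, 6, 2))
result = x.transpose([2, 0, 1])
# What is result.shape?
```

(2, 4, 6)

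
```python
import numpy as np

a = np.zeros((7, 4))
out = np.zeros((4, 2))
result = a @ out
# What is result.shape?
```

(7, 2)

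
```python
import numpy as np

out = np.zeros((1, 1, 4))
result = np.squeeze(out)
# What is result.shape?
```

(4,)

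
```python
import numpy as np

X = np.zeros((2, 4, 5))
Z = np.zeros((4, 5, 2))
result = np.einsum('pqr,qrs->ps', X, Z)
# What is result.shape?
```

(2, 2)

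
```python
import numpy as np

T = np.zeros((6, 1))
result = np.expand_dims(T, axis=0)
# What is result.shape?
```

(1, 6, 1)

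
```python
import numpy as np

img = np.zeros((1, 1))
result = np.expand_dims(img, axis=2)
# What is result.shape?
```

(1, 1, 1)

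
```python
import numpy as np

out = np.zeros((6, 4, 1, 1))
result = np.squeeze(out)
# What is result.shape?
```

(6, 4)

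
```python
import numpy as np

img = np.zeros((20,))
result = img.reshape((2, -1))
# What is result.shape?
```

(2, 10)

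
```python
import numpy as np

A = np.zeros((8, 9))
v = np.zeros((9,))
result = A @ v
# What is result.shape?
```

(8,)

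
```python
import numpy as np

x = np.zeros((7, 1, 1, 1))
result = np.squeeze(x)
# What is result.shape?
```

(7,)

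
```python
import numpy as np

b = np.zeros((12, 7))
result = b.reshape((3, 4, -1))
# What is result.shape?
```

(3, 4, 7)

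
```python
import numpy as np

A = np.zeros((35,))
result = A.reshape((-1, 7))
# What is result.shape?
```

(5, 7)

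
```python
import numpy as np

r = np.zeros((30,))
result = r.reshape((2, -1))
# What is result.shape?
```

(2, 15)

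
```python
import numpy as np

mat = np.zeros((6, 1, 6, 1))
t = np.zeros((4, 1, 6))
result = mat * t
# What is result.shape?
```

(6, 4, 6, 6)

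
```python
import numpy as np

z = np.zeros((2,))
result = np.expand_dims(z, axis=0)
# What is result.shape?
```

(1, 2)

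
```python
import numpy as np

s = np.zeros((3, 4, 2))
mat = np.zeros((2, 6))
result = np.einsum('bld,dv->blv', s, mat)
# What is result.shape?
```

(3, 4, 6)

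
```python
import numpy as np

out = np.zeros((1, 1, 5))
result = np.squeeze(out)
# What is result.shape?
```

(5,)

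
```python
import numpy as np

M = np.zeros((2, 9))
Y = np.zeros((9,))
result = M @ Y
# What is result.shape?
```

(2,)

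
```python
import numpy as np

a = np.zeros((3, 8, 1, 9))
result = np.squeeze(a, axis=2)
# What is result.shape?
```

(3, 8, 9)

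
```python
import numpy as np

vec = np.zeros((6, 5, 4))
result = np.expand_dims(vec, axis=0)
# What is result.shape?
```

(1, 6, 5, 4)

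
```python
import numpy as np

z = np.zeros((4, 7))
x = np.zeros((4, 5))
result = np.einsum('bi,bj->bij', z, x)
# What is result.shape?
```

(4, 7, 5)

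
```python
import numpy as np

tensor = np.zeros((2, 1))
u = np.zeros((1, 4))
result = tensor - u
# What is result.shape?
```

(2, 4)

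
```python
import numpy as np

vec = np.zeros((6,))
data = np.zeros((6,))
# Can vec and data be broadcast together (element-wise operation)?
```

Yes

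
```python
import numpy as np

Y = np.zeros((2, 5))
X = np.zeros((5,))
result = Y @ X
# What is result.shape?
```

(2,)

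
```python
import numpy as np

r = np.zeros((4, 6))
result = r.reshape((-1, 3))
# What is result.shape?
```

(8, 3)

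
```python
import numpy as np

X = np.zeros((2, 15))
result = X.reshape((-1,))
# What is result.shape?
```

(30,)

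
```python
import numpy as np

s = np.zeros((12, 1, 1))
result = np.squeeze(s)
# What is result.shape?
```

(12,)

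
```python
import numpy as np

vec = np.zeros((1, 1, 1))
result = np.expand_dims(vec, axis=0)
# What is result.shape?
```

(1, 1, 1, 1)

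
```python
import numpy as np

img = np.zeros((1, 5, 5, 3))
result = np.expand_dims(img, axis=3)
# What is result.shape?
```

(1, 5, 5, 1, 3)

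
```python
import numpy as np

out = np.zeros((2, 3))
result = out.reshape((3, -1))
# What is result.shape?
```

(3, 2)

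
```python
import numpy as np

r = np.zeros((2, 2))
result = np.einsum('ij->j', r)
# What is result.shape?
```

(2,)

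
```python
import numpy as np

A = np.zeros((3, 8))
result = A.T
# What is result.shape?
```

(8, 3)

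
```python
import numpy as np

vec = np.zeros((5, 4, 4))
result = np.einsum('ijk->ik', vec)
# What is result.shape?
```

(5, 4)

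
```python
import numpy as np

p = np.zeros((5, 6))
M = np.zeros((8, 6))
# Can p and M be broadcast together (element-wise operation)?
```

No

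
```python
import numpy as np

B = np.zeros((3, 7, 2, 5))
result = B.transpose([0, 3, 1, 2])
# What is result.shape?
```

(3, 5, 7, 2)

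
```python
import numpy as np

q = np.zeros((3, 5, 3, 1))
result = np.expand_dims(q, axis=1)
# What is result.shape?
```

(3, 1, 5, 3, 1)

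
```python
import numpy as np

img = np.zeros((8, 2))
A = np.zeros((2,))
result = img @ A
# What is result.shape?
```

(8,)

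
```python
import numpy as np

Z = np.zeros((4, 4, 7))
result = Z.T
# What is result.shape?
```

(7, 4, 4)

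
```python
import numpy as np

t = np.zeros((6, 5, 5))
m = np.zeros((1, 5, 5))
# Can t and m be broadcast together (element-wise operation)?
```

Yes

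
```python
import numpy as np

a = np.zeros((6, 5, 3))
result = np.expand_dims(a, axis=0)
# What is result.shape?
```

(1, 6, 5, 3)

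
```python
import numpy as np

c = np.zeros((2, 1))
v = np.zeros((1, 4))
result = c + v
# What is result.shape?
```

(2, 4)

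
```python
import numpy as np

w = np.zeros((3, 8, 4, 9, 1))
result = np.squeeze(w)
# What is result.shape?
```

(3, 8, 4, 9)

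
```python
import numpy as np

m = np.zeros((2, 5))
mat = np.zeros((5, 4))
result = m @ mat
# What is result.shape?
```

(2, 4)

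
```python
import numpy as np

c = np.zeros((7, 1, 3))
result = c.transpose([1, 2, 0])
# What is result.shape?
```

(1, 3, 7)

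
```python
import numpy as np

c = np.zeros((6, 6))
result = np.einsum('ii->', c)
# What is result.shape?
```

()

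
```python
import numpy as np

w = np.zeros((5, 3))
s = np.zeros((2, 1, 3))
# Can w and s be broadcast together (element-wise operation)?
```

Yes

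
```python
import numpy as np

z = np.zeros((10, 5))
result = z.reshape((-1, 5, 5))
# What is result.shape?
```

(2, 5, 5)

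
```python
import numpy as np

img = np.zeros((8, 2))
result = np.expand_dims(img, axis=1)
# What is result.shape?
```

(8, 1, 2)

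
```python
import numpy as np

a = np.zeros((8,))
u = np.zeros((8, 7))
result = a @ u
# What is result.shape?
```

(7,)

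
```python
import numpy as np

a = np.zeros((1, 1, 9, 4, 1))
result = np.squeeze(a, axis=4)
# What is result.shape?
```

(1, 1, 9, 4)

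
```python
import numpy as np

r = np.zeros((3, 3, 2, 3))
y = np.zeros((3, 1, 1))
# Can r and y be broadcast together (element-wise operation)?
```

Yes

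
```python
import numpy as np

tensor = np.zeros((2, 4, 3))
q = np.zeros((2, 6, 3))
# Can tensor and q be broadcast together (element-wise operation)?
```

No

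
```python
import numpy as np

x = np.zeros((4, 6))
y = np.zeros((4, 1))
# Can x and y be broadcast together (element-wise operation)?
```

Yes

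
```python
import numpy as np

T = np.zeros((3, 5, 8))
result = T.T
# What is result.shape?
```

(8, 5, 3)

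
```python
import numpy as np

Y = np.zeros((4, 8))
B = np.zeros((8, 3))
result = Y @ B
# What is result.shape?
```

(4, 3)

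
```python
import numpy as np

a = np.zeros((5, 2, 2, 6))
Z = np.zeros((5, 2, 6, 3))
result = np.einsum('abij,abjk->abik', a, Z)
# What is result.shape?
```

(5, 2, 2, 3)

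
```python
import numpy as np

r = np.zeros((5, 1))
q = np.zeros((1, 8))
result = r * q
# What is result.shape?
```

(5, 8)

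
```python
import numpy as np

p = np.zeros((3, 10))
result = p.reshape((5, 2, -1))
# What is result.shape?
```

(5, 2, 3)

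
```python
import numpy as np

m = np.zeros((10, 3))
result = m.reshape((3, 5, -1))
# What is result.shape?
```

(3, 5, 2)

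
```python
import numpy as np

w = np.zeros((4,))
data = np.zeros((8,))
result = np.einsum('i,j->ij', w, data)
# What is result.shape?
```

(4, 8)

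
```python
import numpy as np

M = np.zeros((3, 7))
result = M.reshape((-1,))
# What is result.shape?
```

(21,)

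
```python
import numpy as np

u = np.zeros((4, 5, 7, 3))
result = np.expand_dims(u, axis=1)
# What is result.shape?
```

(4, 1, 5, 7, 3)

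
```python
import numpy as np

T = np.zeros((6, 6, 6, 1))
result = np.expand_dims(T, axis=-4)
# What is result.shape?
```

(6, 1, 6, 6, 1)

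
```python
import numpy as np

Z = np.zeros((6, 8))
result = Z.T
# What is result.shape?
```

(8, 6)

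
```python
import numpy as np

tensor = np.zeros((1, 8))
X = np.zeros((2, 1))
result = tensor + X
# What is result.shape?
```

(2, 8)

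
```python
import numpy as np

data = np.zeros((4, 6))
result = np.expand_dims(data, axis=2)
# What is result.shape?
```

(4, 6, 1)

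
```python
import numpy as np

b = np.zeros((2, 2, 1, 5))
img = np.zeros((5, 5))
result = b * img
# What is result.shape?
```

(2, 2, 5, 5)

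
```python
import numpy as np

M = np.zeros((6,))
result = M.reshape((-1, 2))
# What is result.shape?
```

(3, 2)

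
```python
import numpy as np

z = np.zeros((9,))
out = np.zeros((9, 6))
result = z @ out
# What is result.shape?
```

(6,)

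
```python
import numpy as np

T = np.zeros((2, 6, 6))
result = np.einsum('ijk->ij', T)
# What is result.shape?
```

(2, 6)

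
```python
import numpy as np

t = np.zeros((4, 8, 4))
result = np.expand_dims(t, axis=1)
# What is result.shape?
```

(4, 1, 8, 4)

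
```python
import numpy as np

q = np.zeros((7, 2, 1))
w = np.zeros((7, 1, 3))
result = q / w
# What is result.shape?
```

(7, 2, 3)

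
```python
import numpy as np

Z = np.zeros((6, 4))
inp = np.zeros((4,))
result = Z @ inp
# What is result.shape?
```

(6,)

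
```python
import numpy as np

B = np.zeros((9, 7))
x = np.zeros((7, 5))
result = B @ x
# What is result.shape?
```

(9, 5)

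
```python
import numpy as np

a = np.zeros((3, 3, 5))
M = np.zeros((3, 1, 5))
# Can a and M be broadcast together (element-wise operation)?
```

Yes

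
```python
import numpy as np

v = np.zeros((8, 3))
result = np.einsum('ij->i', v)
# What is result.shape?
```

(8,)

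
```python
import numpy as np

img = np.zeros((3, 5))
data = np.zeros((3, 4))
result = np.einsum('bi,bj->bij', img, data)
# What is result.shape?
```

(3, 5, 4)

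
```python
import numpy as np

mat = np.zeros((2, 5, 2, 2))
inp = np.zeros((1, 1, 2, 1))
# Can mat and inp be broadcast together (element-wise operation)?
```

Yes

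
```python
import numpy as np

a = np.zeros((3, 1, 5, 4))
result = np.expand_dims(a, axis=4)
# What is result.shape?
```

(3, 1, 5, 4, 1)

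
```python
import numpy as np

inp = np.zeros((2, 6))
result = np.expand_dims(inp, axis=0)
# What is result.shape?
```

(1, 2, 6)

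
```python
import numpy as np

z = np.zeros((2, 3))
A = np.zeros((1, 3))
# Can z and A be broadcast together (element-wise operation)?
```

Yes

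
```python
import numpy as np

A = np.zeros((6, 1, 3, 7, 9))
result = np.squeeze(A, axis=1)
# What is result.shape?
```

(6, 3, 7, 9)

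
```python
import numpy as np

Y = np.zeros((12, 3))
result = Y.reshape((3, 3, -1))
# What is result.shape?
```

(3, 3, 4)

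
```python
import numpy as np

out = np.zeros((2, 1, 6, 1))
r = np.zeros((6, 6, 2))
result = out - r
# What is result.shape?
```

(2, 6, 6, 2)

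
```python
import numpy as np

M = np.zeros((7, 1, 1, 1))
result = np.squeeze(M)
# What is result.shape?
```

(7,)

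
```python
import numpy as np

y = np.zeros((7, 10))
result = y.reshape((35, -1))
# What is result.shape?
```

(35, 2)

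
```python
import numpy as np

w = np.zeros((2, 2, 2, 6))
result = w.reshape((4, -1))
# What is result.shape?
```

(4, 12)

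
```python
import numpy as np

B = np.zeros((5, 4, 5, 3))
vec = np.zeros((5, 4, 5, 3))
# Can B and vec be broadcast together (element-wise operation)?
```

Yes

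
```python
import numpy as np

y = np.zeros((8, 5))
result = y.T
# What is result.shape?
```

(5, 8)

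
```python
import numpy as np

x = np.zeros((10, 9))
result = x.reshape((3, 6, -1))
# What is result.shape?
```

(3, 6, 5)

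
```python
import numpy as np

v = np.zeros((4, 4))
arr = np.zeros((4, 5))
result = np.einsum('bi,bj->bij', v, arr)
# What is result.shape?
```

(4, 4, 5)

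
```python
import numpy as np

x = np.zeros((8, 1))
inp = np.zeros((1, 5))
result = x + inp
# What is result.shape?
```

(8, 5)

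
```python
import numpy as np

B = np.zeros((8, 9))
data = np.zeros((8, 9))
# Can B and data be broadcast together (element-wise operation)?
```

Yes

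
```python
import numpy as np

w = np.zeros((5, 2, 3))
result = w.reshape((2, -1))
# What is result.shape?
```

(2, 15)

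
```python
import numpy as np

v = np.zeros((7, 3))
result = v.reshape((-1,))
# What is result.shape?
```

(21,)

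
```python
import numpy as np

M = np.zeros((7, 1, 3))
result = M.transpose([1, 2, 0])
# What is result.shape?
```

(1, 3, 7)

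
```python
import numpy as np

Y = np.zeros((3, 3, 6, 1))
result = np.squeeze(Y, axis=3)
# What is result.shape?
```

(3, 3, 6)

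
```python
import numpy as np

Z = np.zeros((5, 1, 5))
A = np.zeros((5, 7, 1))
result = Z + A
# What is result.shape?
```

(5, 7, 5)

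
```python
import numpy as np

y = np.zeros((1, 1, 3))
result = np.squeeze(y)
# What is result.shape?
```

(3,)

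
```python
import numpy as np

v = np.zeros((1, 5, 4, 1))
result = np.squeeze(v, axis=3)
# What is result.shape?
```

(1, 5, 4)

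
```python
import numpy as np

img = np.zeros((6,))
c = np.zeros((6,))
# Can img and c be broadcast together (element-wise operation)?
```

Yes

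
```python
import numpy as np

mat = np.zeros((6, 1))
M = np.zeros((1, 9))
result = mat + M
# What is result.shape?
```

(6, 9)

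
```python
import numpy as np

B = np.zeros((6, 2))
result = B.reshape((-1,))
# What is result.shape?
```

(12,)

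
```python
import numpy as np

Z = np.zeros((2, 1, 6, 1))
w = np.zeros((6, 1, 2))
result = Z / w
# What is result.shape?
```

(2, 6, 6, 2)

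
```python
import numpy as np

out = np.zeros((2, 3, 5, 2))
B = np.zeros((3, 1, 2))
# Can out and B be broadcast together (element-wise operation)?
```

Yes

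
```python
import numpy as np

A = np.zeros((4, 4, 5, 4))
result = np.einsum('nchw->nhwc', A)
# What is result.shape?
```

(4, 5, 4, 4)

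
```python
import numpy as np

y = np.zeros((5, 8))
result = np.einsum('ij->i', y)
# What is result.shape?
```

(5,)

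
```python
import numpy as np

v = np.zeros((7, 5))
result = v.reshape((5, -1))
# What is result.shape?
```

(5, 7)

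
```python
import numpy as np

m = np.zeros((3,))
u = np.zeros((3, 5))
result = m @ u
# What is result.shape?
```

(5,)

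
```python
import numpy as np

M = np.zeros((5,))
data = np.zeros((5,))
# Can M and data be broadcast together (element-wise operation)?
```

Yes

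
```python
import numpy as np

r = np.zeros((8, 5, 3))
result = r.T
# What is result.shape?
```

(3, 5, 8)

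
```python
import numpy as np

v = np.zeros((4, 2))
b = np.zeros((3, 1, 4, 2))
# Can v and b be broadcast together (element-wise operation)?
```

Yes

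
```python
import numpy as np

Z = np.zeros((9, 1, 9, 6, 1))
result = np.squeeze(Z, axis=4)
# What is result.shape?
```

(9, 1, 9, 6)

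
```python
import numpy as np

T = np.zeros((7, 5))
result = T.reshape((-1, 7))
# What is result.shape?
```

(5, 7)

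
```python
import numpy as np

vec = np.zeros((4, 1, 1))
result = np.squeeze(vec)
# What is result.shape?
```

(4,)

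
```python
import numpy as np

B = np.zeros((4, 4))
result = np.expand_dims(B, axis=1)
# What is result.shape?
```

(4, 1, 4)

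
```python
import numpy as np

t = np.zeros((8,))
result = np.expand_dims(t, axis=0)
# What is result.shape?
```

(1, 8)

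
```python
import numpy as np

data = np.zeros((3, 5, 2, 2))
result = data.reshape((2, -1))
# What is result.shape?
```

(2, 30)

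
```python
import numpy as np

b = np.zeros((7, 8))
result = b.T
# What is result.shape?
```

(8, 7)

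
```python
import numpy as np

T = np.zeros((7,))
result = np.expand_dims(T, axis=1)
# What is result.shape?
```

(7, 1)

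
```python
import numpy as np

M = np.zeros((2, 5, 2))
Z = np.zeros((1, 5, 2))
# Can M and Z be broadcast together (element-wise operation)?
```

Yes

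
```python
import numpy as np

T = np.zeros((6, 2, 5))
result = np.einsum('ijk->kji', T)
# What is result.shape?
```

(5, 2, 6)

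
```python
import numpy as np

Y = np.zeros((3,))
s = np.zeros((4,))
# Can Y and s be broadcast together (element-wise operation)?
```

No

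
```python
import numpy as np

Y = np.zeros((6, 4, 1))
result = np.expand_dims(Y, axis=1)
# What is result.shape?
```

(6, 1, 4, 1)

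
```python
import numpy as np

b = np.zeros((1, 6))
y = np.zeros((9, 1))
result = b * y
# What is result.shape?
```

(9, 6)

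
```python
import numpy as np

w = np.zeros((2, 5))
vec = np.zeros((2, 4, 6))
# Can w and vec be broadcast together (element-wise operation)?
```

No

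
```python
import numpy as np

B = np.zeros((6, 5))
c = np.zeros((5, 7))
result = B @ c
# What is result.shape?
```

(6, 7)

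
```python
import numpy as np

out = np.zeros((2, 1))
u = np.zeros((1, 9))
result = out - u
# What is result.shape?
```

(2, 9)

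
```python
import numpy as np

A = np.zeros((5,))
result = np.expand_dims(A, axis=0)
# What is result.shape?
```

(1, 5)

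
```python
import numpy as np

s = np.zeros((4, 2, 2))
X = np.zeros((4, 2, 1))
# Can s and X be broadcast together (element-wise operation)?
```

Yes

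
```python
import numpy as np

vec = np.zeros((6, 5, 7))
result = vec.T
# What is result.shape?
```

(7, 5, 6)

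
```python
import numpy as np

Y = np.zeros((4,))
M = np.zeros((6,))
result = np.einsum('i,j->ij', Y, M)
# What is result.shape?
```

(4, 6)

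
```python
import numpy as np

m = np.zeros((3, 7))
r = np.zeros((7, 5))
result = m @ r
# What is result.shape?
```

(3, 5)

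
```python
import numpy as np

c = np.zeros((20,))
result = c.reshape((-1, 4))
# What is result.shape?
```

(5, 4)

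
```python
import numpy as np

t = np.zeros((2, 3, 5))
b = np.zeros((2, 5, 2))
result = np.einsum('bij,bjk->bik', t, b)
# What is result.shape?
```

(2, 3, 2)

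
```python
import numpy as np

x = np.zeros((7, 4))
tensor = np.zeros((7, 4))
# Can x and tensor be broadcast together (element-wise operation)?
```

Yes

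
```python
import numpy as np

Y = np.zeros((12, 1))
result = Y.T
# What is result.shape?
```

(1, 12)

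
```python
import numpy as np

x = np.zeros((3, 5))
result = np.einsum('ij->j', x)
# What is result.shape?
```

(5,)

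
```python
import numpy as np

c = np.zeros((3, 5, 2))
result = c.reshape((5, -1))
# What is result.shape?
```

(5, 6)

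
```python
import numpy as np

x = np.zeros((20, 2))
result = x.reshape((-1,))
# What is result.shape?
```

(40,)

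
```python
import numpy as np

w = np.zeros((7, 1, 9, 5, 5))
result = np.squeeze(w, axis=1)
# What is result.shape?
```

(7, 9, 5, 5)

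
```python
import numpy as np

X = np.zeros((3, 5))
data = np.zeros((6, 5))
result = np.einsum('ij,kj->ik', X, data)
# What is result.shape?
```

(3, 6)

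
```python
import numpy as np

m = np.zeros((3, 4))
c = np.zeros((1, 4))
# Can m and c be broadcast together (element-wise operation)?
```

Yes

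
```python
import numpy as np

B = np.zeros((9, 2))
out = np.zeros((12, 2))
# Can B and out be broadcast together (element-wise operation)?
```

No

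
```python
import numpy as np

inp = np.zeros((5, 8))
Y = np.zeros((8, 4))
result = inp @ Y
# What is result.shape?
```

(5, 4)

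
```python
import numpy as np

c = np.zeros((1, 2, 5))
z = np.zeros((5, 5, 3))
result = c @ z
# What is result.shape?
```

(5, 2, 3)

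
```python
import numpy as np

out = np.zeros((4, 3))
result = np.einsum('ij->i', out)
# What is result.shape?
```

(4,)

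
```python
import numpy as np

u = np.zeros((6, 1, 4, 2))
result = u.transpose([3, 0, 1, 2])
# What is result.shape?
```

(2, 6, 1, 4)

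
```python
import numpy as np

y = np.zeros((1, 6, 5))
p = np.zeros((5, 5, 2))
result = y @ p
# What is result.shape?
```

(5, 6, 2)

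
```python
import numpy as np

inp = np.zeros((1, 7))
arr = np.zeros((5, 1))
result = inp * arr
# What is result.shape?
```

(5, 7)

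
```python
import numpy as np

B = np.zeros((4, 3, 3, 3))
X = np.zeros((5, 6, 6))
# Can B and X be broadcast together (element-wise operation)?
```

No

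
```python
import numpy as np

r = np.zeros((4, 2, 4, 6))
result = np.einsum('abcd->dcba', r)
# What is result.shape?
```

(6, 4, 2, 4)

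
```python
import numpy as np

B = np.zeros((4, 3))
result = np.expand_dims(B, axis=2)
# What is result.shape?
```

(4, 3, 1)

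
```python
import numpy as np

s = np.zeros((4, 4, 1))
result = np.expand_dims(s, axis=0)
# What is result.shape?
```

(1, 4, 4, 1)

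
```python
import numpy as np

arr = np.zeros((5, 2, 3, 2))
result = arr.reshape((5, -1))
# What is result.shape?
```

(5, 12)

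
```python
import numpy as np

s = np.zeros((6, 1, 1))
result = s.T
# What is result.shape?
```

(1, 1, 6)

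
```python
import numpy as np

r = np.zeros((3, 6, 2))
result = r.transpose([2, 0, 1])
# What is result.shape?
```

(2, 3, 6)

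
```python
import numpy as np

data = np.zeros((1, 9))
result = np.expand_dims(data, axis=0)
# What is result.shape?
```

(1, 1, 9)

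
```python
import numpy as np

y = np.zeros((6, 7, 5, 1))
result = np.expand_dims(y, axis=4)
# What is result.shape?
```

(6, 7, 5, 1, 1)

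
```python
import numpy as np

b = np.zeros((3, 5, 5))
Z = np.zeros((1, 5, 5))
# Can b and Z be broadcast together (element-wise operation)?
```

Yes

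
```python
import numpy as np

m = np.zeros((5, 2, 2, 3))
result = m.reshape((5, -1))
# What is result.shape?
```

(5, 12)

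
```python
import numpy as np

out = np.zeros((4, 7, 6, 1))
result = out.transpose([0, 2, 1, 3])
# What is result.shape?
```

(4, 6, 7, 1)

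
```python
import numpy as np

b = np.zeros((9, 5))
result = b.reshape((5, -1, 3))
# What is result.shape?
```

(5, 3, 3)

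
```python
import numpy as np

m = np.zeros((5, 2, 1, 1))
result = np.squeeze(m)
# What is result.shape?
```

(5, 2)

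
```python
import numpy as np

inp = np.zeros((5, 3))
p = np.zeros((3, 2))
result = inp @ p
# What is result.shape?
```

(5, 2)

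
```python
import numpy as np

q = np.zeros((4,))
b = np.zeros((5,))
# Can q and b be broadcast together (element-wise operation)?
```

No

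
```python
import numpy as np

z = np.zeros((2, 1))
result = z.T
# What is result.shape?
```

(1, 2)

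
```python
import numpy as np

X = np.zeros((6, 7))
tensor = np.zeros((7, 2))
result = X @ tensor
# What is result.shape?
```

(6, 2)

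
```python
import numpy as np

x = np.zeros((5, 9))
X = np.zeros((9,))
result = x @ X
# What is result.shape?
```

(5,)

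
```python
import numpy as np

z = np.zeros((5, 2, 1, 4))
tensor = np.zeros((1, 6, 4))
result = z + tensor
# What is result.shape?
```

(5, 2, 6, 4)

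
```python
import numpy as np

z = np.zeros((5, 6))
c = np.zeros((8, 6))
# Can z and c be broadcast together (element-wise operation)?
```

No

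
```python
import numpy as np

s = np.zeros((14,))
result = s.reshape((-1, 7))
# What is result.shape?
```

(2, 7)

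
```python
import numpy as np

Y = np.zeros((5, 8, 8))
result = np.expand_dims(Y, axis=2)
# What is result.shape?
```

(5, 8, 1, 8)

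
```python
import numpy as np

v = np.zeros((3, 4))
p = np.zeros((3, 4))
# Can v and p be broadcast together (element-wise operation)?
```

Yes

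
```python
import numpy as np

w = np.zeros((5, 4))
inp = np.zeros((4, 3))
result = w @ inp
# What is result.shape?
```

(5, 3)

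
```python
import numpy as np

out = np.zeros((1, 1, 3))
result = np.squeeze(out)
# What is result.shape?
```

(3,)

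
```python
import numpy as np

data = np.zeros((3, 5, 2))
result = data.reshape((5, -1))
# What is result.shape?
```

(5, 6)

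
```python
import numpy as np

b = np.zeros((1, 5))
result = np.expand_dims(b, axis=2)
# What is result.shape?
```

(1, 5, 1)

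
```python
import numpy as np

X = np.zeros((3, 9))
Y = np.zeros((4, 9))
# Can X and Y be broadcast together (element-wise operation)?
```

No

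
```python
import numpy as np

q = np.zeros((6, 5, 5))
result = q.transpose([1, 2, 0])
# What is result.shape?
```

(5, 5, 6)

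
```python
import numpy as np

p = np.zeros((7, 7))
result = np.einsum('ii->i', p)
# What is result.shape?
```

(7,)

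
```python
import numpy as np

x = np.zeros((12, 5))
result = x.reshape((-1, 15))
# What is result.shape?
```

(4, 15)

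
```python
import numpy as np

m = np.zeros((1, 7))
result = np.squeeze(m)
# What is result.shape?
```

(7,)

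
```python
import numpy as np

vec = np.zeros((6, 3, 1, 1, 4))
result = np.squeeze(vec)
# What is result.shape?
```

(6, 3, 4)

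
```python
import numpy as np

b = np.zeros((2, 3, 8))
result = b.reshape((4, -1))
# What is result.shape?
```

(4, 12)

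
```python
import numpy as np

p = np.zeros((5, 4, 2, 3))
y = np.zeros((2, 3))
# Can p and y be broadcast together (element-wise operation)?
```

Yes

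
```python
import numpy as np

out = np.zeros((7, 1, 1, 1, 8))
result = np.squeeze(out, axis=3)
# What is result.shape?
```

(7, 1, 1, 8)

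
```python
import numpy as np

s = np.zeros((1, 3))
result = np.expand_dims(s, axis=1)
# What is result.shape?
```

(1, 1, 3)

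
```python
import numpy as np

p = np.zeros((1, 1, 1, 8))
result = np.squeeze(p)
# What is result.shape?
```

(8,)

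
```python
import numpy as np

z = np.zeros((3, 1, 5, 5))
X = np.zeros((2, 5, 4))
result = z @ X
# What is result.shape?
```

(3, 2, 5, 4)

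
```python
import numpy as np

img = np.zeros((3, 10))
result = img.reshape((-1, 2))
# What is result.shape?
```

(15, 2)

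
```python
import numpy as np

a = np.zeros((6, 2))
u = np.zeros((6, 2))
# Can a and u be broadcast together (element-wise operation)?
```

Yes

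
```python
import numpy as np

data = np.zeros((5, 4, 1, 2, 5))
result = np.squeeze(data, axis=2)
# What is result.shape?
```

(5, 4, 2, 5)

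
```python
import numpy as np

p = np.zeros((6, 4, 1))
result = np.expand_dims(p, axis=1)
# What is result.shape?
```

(6, 1, 4, 1)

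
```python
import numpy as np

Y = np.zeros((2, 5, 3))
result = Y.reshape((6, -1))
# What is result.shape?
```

(6, 5)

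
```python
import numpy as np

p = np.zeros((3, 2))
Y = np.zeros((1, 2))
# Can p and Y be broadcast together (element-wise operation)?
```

Yes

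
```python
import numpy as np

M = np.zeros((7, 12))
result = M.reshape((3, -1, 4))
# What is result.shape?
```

(3, 7, 4)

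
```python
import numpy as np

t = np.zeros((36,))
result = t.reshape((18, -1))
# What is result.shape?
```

(18, 2)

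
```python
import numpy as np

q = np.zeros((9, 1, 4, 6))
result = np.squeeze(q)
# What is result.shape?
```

(9, 4, 6)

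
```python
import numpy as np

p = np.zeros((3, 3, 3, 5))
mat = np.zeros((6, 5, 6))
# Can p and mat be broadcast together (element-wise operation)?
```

No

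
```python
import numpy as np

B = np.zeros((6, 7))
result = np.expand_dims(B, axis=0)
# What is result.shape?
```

(1, 6, 7)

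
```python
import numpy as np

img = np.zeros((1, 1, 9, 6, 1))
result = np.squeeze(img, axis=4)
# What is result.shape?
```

(1, 1, 9, 6)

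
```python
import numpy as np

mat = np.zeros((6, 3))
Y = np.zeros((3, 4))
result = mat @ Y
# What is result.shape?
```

(6, 4)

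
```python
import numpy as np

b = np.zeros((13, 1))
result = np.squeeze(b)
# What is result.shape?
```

(13,)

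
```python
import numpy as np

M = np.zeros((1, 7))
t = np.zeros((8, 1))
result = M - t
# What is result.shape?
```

(8, 7)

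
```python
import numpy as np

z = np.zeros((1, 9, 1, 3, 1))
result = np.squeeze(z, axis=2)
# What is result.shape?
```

(1, 9, 3, 1)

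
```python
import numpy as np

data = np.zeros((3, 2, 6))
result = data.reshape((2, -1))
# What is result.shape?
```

(2, 18)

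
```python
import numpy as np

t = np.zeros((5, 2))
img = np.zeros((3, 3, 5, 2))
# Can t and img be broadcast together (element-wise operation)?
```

Yes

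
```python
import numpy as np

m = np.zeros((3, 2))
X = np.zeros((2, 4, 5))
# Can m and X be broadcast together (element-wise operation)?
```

No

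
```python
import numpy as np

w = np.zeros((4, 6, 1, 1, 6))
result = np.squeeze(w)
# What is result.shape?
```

(4, 6, 6)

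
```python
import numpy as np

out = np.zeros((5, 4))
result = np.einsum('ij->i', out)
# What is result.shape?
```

(5,)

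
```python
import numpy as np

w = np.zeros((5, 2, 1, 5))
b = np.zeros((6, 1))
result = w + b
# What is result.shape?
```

(5, 2, 6, 5)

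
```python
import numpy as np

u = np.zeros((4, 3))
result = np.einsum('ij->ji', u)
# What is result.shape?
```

(3, 4)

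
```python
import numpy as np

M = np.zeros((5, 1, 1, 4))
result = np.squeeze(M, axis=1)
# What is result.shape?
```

(5, 1, 4)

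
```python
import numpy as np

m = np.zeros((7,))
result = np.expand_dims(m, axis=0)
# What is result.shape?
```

(1, 7)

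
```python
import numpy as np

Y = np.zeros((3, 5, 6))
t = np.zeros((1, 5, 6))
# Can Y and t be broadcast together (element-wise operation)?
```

Yes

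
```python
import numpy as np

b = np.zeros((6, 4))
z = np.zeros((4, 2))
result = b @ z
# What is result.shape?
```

(6, 2)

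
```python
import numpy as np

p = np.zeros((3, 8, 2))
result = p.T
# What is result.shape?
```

(2, 8, 3)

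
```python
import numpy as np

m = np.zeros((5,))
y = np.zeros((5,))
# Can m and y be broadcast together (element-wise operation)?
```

Yes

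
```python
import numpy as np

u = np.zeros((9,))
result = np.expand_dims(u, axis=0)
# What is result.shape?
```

(1, 9)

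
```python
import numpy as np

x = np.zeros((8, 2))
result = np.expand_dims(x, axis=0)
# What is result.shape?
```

(1, 8, 2)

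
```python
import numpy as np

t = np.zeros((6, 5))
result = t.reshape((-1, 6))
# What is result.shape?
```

(5, 6)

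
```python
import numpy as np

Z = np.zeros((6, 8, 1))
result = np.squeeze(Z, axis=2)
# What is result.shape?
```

(6, 8)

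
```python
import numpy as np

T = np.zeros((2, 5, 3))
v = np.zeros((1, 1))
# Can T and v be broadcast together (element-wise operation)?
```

Yes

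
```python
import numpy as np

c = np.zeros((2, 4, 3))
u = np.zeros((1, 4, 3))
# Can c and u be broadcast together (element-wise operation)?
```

Yes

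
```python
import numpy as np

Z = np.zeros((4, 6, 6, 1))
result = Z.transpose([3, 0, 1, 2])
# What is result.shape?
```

(1, 4, 6, 6)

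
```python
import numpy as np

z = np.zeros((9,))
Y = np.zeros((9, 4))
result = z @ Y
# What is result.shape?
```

(4,)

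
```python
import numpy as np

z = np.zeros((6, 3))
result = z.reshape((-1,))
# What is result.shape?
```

(18,)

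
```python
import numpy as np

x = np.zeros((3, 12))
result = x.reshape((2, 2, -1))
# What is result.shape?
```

(2, 2, 9)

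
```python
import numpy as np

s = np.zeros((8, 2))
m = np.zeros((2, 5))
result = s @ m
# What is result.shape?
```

(8, 5)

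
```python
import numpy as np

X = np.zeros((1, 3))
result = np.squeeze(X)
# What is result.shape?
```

(3,)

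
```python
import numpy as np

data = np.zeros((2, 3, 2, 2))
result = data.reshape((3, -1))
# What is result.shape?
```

(3, 8)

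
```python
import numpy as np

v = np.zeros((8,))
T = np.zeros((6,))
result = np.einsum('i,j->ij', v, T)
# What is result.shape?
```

(8, 6)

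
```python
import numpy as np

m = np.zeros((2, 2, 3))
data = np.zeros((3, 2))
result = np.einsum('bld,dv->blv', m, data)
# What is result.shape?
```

(2, 2, 2)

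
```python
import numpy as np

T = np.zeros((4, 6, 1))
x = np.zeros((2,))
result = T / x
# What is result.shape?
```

(4, 6, 2)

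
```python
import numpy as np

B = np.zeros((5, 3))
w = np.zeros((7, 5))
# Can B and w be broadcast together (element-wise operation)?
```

No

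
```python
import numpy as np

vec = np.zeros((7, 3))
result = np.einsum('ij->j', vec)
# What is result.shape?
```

(3,)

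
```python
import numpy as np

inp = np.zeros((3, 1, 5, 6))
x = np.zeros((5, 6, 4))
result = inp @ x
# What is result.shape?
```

(3, 5, 5, 4)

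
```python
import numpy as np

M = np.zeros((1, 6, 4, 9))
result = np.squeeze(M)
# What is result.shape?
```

(6, 4, 9)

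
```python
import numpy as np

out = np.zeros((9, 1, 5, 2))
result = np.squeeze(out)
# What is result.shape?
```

(9, 5, 2)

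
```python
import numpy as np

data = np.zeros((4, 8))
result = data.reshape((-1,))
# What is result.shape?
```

(32,)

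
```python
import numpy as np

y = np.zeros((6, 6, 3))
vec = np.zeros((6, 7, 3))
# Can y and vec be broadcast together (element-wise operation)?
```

No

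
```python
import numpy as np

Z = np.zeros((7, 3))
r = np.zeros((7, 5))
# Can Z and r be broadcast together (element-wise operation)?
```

No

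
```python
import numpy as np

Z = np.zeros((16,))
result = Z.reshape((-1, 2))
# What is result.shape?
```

(8, 2)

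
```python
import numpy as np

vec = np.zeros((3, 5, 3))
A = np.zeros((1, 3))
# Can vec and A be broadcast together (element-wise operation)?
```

Yes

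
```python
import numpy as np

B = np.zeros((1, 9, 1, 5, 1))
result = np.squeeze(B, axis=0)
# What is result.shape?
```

(9, 1, 5, 1)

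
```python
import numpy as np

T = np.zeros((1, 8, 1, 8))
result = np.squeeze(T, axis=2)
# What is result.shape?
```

(1, 8, 8)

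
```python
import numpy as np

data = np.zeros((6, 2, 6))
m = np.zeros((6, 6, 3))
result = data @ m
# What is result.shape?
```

(6, 2, 3)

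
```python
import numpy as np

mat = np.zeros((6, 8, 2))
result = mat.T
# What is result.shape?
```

(2, 8, 6)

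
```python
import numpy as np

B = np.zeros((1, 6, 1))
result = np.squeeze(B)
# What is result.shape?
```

(6,)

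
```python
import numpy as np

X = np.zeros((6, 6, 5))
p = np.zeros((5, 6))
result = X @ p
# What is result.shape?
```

(6, 6, 6)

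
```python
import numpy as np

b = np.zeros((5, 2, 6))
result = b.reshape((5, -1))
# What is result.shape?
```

(5, 12)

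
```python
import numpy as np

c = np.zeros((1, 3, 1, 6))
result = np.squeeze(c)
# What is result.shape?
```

(3, 6)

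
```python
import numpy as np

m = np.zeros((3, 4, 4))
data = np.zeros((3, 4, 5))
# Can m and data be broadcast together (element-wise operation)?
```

No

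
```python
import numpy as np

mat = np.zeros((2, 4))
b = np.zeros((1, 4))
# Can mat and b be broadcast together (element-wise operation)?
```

Yes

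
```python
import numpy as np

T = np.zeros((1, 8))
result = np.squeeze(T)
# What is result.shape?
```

(8,)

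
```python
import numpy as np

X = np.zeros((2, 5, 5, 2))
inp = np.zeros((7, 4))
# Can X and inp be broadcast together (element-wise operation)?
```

No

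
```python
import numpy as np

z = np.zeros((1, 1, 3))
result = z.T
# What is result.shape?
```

(3, 1, 1)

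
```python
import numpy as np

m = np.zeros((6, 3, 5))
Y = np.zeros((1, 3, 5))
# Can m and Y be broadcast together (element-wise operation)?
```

Yes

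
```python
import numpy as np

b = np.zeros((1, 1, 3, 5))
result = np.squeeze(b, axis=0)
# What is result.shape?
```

(1, 3, 5)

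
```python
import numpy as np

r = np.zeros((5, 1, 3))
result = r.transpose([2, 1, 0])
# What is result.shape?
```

(3, 1, 5)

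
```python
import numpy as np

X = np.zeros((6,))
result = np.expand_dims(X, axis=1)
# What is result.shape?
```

(6, 1)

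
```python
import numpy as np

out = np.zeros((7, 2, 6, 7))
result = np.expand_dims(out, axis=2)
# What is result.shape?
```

(7, 2, 1, 6, 7)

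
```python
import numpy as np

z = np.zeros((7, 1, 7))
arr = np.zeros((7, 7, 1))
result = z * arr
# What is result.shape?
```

(7, 7, 7)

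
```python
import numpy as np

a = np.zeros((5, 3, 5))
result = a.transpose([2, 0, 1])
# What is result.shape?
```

(5, 5, 3)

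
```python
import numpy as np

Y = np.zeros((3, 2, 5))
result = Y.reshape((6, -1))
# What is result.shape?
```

(6, 5)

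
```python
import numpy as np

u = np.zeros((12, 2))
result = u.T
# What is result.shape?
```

(2, 12)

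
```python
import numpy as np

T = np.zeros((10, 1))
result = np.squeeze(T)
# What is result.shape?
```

(10,)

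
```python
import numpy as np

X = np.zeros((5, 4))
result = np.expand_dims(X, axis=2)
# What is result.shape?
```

(5, 4, 1)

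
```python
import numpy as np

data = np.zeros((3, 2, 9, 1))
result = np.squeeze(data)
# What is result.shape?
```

(3, 2, 9)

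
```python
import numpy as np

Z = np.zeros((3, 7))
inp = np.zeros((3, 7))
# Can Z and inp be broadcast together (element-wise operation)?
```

Yes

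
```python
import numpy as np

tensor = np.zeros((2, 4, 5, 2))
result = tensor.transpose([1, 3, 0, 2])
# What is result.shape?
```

(4, 2, 2, 5)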